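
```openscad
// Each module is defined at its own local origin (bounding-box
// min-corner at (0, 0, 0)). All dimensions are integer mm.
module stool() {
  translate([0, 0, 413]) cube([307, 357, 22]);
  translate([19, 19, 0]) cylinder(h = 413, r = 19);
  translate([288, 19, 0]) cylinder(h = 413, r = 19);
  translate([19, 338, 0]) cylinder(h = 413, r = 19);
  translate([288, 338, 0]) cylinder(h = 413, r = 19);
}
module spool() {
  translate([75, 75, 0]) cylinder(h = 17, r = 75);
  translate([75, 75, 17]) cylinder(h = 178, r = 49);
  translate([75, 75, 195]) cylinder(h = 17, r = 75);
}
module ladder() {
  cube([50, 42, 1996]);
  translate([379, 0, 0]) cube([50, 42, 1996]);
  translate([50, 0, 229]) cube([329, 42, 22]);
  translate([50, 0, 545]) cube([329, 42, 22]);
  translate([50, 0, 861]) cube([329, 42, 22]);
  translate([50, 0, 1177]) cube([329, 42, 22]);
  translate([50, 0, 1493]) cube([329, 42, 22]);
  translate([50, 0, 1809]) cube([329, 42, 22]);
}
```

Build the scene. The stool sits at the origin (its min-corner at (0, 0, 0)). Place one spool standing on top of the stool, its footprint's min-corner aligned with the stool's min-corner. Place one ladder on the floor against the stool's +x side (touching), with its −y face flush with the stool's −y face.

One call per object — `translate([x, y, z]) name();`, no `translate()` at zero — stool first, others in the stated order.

stool();
translate([0, 0, 435]) spool();
translate([307, 0, 0]) ladder();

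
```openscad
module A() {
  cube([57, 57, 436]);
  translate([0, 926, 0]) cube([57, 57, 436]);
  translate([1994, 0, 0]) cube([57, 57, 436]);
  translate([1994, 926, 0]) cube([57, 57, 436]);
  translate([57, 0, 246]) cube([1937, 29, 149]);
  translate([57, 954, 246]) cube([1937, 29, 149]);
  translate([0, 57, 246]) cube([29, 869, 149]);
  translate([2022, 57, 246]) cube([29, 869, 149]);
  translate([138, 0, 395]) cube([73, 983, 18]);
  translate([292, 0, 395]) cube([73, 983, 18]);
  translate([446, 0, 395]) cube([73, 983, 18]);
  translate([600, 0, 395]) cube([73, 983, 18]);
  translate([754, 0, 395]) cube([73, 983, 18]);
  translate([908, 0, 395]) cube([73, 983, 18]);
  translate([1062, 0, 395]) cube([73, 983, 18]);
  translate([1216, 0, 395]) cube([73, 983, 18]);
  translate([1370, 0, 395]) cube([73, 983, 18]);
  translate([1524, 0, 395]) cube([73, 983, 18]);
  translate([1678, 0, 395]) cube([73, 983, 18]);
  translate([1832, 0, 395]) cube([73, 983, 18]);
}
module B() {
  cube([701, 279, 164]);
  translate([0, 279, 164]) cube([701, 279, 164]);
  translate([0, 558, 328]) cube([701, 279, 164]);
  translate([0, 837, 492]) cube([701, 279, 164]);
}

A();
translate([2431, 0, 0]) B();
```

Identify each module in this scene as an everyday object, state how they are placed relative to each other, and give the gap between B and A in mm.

The staircase's nearest face is 380 mm from the bed frame's +x face.

A is a bed frame. B is a staircase. The staircase is on the floor beside the bed frame on its +x side. The gap between the staircase and the bed frame is 380 mm.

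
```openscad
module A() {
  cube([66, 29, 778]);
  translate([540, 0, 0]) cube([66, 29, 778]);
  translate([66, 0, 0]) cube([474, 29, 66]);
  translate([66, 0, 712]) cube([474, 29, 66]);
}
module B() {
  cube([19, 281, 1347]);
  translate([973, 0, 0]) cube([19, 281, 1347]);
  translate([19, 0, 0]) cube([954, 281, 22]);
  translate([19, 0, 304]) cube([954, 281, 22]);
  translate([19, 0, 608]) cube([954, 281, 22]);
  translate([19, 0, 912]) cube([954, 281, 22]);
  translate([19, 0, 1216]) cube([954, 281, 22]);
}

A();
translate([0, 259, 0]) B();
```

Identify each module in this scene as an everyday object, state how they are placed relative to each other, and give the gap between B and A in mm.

The bookshelf's nearest face is 230 mm from the picture frame's +y face.

A is a picture frame. B is a bookshelf. The bookshelf is on the floor beside the picture frame on its +y side. The gap between the bookshelf and the picture frame is 230 mm.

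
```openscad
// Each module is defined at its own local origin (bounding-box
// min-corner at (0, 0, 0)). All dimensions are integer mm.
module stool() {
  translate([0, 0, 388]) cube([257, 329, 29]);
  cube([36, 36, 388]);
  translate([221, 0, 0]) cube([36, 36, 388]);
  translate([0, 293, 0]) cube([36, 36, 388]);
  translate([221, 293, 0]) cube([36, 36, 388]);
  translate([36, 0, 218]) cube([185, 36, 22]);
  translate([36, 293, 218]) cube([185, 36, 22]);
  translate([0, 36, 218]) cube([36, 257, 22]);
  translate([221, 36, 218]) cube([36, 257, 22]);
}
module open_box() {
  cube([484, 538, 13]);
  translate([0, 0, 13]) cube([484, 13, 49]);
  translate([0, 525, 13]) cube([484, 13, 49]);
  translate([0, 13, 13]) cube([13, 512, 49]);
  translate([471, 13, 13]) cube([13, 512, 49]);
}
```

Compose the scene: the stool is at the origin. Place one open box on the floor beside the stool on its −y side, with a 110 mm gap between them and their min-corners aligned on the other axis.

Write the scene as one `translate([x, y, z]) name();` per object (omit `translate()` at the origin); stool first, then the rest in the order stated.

stool();
translate([0, -648, 0]) open_box();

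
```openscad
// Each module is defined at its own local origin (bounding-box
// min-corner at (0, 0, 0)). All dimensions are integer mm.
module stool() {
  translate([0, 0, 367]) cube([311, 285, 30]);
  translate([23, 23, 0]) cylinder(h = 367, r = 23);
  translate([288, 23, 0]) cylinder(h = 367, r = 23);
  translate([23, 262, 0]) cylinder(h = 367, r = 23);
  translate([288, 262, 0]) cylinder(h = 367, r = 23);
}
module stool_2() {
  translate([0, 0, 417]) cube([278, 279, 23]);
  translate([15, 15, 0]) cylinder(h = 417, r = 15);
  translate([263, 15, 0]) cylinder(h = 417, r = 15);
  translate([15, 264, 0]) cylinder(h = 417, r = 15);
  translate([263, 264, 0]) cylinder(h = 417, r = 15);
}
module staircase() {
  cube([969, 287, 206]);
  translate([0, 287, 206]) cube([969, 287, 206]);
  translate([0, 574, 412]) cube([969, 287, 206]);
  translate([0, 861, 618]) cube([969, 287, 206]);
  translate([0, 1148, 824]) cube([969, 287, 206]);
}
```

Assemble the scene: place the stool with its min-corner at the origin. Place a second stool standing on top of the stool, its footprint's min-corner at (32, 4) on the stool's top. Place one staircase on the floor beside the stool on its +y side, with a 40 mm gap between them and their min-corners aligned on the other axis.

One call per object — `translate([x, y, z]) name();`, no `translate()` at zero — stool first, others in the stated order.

stool();
translate([32, 4, 397]) stool_2();
translate([0, 325, 0]) staircase();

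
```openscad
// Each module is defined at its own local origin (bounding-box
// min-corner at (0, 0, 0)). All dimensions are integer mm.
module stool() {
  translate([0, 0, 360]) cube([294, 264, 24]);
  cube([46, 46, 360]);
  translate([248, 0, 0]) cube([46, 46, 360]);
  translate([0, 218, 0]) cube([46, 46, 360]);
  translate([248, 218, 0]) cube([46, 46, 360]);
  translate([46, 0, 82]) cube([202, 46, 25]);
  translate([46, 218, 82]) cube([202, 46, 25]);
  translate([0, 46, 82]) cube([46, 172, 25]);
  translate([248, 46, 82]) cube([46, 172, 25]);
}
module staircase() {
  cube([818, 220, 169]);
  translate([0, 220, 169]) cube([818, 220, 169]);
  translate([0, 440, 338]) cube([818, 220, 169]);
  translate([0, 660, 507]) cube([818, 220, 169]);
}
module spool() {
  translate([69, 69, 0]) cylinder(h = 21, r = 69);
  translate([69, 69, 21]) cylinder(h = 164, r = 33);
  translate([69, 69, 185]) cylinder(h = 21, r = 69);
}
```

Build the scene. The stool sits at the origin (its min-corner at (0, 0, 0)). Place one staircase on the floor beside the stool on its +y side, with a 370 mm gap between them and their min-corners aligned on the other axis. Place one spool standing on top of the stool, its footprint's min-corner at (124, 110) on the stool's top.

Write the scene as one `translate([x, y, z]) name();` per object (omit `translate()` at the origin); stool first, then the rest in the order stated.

stool();
translate([0, 634, 0]) staircase();
translate([124, 110, 384]) spool();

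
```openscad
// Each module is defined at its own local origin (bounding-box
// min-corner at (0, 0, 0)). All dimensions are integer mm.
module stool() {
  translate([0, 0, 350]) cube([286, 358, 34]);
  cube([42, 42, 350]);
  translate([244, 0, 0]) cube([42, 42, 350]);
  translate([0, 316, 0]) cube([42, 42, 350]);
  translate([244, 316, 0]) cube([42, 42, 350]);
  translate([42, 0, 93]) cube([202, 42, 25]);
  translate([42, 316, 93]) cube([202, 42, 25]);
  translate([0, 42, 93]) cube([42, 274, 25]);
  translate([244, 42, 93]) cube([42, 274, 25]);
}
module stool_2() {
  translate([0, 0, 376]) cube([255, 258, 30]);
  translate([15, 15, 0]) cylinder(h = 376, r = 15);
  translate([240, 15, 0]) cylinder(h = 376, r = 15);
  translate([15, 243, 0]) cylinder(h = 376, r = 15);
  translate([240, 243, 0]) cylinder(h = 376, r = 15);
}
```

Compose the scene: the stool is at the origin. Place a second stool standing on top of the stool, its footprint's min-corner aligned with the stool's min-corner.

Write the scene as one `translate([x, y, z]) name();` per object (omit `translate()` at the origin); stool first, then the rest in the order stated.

stool();
translate([0, 0, 384]) stool_2();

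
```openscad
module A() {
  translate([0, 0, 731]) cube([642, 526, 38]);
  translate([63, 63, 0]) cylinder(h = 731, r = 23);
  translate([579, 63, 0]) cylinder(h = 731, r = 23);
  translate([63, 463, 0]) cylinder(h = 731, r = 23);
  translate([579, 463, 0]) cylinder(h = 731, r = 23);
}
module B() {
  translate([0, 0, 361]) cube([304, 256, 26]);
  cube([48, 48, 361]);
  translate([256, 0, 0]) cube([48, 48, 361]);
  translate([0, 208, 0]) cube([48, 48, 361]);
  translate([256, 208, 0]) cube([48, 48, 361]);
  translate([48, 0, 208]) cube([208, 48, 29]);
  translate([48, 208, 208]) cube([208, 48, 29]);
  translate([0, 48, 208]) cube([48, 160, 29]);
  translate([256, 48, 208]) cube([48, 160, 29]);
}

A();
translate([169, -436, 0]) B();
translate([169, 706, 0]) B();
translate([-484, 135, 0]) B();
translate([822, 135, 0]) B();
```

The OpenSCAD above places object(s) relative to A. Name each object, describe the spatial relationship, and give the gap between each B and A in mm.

A is a table. B is a stool. Four stools sit around the table at the −y, +y, −x, +x sides. The gap between each stool and the table is 180 mm.

Each stool's nearest face is 180 mm from the table's bounding box.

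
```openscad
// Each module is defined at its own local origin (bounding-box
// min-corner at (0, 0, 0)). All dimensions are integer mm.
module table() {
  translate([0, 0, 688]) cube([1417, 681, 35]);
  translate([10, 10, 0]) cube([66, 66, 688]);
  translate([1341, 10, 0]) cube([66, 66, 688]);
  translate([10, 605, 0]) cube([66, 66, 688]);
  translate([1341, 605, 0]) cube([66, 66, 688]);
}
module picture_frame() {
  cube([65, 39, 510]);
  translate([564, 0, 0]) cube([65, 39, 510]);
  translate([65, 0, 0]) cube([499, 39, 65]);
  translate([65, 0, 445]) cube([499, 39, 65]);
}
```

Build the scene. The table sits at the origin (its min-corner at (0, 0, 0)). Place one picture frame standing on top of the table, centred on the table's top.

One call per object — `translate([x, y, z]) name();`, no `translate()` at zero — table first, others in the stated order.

table();
translate([394, 321, 723]) picture_frame();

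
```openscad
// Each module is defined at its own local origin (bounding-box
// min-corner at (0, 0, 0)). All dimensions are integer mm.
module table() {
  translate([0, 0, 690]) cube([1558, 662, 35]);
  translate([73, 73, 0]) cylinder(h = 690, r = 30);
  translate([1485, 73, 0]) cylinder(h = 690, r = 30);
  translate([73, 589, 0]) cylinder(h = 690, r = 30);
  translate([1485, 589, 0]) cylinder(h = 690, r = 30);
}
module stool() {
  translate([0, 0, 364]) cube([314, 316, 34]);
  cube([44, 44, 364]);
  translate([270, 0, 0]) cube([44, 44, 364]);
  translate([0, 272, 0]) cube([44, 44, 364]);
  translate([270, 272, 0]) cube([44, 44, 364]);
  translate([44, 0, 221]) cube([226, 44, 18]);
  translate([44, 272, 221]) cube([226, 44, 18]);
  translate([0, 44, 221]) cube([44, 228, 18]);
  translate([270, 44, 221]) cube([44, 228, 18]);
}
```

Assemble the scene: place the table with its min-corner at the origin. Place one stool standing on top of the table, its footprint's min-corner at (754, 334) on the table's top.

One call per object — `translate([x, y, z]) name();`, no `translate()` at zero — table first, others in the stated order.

table();
translate([754, 334, 725]) stool();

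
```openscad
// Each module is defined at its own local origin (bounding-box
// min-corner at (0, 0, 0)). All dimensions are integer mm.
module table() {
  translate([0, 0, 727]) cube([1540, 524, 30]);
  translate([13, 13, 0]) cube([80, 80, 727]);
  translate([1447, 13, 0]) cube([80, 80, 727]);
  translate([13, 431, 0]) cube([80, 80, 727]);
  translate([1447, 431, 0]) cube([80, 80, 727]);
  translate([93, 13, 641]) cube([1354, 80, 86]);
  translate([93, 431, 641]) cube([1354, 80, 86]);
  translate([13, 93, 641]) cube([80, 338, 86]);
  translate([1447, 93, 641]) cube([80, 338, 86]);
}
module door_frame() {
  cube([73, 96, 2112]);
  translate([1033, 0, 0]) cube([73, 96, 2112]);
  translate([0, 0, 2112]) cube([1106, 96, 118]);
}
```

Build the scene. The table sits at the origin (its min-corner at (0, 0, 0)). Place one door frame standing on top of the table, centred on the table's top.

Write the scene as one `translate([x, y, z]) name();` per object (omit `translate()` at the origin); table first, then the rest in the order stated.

table();
translate([217, 214, 757]) door_frame();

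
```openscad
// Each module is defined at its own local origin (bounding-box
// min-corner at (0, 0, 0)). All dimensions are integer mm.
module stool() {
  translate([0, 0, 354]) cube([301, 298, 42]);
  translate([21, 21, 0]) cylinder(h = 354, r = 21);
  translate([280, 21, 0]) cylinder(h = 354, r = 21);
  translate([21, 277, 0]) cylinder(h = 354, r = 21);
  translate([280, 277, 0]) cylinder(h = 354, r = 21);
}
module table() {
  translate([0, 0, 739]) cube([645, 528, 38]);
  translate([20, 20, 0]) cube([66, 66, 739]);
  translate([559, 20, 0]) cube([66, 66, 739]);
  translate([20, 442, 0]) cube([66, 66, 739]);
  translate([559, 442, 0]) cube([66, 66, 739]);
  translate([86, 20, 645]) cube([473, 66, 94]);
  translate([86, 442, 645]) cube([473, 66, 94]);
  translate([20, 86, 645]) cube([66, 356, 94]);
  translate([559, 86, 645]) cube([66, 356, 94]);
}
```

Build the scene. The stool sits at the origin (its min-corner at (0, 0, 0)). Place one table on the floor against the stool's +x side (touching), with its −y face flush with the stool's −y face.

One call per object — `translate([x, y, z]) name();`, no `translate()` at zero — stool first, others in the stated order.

stool();
translate([301, 0, 0]) table();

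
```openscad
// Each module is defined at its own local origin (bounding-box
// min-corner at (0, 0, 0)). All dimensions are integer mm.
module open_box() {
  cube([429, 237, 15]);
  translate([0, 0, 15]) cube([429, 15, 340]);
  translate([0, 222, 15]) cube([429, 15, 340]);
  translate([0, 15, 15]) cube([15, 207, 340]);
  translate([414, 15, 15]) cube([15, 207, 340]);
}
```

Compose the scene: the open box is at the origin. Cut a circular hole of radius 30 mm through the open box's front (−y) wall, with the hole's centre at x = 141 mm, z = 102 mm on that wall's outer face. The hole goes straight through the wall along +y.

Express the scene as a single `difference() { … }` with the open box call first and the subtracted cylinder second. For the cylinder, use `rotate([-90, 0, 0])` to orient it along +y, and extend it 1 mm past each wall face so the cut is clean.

difference() {
  open_box();
  translate([141, -1, 102]) rotate([-90, 0, 0]) cylinder(h = 17, r = 30);
}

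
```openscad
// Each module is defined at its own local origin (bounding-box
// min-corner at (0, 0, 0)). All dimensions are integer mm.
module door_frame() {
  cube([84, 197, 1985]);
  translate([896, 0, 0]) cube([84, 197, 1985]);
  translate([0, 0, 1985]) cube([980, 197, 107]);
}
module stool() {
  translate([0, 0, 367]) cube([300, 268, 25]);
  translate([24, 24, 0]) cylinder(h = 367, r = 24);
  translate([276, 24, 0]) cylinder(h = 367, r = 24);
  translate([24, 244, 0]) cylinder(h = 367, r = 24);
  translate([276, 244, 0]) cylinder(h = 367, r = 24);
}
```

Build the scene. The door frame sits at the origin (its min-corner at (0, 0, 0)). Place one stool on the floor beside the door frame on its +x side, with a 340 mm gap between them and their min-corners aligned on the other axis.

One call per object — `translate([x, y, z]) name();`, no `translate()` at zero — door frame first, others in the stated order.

door_frame();
translate([1320, 0, 0]) stool();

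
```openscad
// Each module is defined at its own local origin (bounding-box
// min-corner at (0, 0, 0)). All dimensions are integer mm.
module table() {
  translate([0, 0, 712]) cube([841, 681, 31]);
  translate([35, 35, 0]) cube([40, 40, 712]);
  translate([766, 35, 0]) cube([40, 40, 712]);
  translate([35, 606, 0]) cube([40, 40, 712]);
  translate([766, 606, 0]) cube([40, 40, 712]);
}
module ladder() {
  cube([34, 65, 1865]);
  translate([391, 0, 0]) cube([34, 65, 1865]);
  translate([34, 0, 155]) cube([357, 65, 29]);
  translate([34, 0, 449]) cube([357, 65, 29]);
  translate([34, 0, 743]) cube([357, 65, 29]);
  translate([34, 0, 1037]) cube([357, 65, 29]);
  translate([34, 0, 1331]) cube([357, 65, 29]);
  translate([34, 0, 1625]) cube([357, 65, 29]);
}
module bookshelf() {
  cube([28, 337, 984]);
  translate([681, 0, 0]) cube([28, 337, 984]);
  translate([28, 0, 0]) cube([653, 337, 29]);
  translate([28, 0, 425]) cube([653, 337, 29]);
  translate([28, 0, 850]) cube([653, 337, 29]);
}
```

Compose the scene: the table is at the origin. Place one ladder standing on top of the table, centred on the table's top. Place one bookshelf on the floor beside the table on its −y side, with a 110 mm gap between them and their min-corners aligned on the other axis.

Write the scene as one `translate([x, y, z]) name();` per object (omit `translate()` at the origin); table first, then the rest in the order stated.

table();
translate([208, 308, 743]) ladder();
translate([0, -447, 0]) bookshelf();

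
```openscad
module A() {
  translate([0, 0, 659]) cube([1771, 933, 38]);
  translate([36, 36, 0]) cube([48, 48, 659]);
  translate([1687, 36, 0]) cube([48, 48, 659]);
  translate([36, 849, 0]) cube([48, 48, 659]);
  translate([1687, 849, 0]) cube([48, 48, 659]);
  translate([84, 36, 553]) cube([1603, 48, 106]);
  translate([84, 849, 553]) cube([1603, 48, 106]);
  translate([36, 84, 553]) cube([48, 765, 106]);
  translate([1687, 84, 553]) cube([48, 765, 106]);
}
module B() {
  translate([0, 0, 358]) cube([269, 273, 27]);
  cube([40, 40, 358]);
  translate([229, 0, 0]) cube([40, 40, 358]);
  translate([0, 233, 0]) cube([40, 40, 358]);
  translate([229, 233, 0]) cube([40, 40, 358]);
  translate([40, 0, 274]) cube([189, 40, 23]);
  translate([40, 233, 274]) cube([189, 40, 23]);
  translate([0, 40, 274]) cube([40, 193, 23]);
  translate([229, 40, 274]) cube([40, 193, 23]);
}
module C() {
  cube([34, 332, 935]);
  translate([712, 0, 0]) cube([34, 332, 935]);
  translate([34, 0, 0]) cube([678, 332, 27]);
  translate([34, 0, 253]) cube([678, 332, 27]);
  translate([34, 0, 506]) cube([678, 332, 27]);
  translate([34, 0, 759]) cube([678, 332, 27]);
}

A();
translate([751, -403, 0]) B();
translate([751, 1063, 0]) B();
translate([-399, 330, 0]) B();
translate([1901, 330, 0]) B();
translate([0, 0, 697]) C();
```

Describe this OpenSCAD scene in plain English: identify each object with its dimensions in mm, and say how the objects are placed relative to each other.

A is a rectangular dining table. The top is 1771×933×38 mm with its upper surface at z = 697 mm. It stands on four 48×48 mm square legs, each inset 36 mm from the nearest pair of top edges, running from the floor to the underside of the top. Four apron rails, 48 mm thick and 106 mm tall, run between adjacent legs with their top edges flush with the underside of the top and their outer faces flush with the legs' outer faces.

B is a four-legged stool. The seat is 269×273 mm, 27 mm thick, top at z = 385 mm. It stands on four square legs, each 40×40 mm in cross-section, from z = 0 to the seat underside, each flush with a corner of the seat. Four stretchers, 40 mm wide and 23 mm tall, connect adjacent legs with their undersides at z = 274 mm, each running between the inner faces of the legs it joins and aligned with the legs' outer faces on the other axis.

C is an open bookshelf. Two side panels, each 34 mm thick, 332 mm deep and 935 mm tall, stand 746 mm apart (outside-to-outside). Between them sit 4 shelves, each 27 mm thick and 332 mm deep, spanning the full gap between the sides. The bottom shelf rests on the floor (its underside at z = 0) and the clear gap between one shelf's top and the next shelf's underside is 226 mm.

Four stools sit around the table at the −y, +y, −x, +x sides. The bookshelf is on top of the table.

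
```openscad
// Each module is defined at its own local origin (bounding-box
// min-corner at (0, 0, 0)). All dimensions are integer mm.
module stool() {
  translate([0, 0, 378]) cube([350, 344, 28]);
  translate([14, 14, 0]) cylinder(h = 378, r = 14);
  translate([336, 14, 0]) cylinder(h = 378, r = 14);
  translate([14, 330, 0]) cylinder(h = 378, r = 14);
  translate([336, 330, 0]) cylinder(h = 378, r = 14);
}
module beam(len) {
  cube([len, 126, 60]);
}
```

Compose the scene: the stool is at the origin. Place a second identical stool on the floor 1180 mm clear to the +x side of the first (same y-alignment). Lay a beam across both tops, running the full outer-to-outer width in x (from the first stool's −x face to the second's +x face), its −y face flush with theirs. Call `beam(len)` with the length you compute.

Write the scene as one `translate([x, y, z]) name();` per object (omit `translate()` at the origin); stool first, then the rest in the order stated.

stool();
translate([1530, 0, 0]) stool();
translate([0, 0, 406]) beam(1880);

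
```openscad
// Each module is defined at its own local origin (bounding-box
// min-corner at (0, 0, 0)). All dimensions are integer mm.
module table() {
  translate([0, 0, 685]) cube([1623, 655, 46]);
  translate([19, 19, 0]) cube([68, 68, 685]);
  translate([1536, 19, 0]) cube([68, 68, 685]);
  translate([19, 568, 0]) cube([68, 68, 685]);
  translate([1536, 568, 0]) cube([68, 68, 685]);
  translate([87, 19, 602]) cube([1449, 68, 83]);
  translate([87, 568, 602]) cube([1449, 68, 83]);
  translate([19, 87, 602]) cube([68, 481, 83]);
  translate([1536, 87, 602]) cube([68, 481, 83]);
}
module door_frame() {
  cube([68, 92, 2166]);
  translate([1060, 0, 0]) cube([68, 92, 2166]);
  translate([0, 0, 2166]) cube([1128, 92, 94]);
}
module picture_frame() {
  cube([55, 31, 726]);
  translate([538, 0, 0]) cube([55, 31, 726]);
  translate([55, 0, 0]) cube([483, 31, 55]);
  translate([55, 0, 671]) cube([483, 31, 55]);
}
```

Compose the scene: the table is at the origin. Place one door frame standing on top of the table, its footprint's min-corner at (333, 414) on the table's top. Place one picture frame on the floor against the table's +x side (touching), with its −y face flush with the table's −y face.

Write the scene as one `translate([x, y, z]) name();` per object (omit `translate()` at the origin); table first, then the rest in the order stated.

table();
translate([333, 414, 731]) door_frame();
translate([1623, 0, 0]) picture_frame();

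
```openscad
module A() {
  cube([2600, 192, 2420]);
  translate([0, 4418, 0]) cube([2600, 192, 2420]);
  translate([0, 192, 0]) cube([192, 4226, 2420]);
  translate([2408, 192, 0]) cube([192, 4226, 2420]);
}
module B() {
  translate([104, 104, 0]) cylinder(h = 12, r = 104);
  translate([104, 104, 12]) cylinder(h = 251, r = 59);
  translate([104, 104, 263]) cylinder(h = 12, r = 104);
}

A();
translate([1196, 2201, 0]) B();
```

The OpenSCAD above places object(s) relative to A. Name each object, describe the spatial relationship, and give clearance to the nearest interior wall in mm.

A is a house frame. B is a spool. The spool sits inside the house frame, centred. The clearance to the nearest interior wall is 1004 mm.

Clearances: x = 1004, y = 2009; minimum 1004 mm.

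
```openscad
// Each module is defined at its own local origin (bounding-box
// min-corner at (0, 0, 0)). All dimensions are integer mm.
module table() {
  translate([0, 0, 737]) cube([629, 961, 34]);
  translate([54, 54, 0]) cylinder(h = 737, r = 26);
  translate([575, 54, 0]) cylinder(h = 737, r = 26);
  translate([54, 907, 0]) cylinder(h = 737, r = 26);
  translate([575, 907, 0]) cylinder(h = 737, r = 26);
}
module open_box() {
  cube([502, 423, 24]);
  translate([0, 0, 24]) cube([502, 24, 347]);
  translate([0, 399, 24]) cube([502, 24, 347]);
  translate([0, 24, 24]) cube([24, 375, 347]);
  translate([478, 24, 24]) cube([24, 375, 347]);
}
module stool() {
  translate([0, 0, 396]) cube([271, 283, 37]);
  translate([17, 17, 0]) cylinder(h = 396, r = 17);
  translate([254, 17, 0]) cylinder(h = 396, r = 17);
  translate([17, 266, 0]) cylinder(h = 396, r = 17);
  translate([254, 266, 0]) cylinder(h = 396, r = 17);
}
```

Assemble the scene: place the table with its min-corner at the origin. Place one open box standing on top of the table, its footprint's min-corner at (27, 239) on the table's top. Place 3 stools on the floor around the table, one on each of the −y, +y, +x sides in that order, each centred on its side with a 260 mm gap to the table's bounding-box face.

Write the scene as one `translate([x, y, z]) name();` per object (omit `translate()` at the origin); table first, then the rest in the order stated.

table();
translate([27, 239, 771]) open_box();
translate([179, -543, 0]) stool();
translate([179, 1221, 0]) stool();
translate([889, 339, 0]) stool();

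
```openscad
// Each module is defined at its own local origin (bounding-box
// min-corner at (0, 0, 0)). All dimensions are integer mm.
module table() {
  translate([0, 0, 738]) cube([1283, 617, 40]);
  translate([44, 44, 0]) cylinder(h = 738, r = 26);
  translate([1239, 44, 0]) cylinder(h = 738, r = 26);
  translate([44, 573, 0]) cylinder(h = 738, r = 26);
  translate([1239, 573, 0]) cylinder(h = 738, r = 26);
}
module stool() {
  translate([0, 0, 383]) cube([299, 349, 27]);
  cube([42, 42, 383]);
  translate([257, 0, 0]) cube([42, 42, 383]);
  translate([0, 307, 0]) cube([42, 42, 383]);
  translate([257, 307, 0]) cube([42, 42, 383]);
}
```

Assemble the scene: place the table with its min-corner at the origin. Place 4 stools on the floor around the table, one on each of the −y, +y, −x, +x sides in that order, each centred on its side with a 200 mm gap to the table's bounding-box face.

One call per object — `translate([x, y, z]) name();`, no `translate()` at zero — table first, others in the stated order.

table();
translate([492, -549, 0]) stool();
translate([492, 817, 0]) stool();
translate([-499, 134, 0]) stool();
translate([1483, 134, 0]) stool();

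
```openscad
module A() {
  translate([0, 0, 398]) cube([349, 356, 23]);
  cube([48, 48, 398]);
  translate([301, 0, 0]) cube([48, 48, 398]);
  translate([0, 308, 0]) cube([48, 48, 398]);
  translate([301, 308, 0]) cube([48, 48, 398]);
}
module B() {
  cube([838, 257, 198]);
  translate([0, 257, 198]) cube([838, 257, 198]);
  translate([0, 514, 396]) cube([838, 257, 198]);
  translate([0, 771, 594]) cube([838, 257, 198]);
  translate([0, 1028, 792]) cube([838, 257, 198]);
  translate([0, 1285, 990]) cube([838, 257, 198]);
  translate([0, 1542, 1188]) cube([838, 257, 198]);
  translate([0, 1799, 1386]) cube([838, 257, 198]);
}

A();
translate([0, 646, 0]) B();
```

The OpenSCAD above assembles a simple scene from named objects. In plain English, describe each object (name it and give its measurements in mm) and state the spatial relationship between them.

A is a four-legged stool. The seat is 349×356 mm, 23 mm thick, top at z = 421 mm. It stands on four square legs, each 48×48 mm in cross-section, from z = 0 to the seat underside, each flush with a corner of the seat.

B is a run of 8 identical solid stair steps. Each tread is 838×257 mm and each step block is 198 mm high. Step 1 rests on the floor; step k is offset from step 1 by (k−1)×257 mm in y and (k−1)×198 mm in z.

The staircase is on the floor beside the stool on its +y side.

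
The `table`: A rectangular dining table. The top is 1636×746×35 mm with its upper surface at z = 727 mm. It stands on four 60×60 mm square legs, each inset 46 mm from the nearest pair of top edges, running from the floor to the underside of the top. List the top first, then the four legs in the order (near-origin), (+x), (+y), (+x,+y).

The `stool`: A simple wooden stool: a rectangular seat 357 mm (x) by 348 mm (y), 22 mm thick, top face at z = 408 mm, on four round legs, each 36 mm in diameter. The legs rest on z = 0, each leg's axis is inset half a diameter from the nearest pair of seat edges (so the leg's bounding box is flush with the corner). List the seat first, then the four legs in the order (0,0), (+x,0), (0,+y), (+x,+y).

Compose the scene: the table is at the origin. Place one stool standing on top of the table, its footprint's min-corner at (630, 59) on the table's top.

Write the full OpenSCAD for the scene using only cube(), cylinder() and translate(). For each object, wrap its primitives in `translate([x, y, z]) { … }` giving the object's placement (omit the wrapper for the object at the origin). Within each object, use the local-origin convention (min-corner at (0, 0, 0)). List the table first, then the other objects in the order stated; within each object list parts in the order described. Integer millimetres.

translate([0, 0, 692]) cube([1636, 746, 35]);
translate([46, 46, 0]) cube([60, 60, 692]);
translate([1530, 46, 0]) cube([60, 60, 692]);
translate([46, 640, 0]) cube([60, 60, 692]);
translate([1530, 640, 0]) cube([60, 60, 692]);
translate([630, 59, 727]) {
  translate([0, 0, 386]) cube([357, 348, 22]);
  translate([18, 18, 0]) cylinder(h = 386, r = 18);
  translate([339, 18, 0]) cylinder(h = 386, r = 18);
  translate([18, 330, 0]) cylinder(h = 386, r = 18);
  translate([339, 330, 0]) cylinder(h = 386, r = 18);
}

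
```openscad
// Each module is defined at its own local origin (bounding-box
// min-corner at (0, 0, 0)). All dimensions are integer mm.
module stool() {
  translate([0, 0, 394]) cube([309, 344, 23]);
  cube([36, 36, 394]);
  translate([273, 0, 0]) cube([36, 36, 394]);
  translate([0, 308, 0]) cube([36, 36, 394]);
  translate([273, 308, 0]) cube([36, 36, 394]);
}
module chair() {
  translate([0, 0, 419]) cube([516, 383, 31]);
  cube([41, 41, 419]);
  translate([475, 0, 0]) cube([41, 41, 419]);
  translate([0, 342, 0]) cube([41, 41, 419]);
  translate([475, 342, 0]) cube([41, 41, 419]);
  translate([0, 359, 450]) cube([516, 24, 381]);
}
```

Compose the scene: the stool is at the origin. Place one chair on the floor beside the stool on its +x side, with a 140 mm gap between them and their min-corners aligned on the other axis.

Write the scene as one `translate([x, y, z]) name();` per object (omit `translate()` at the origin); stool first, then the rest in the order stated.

stool();
translate([449, 0, 0]) chair();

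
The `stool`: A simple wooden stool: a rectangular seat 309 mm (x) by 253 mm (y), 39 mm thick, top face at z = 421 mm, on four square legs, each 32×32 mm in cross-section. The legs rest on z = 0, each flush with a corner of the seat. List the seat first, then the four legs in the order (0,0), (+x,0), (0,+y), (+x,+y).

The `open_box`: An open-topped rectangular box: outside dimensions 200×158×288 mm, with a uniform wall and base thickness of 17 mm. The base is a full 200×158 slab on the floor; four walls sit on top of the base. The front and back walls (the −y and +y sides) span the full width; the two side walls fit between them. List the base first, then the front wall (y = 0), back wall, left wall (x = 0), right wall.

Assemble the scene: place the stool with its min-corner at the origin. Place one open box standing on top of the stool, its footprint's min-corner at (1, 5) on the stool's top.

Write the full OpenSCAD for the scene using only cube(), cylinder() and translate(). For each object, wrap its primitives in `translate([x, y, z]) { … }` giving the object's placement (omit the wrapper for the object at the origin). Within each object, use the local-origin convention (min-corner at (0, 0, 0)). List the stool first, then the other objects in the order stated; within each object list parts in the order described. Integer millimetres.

translate([0, 0, 382]) cube([309, 253, 39]);
cube([32, 32, 382]);
translate([277, 0, 0]) cube([32, 32, 382]);
translate([0, 221, 0]) cube([32, 32, 382]);
translate([277, 221, 0]) cube([32, 32, 382]);
translate([1, 5, 421]) {
  cube([200, 158, 17]);
  translate([0, 0, 17]) cube([200, 17, 271]);
  translate([0, 141, 17]) cube([200, 17, 271]);
  translate([0, 17, 17]) cube([17, 124, 271]);
  translate([183, 17, 17]) cube([17, 124, 271]);
}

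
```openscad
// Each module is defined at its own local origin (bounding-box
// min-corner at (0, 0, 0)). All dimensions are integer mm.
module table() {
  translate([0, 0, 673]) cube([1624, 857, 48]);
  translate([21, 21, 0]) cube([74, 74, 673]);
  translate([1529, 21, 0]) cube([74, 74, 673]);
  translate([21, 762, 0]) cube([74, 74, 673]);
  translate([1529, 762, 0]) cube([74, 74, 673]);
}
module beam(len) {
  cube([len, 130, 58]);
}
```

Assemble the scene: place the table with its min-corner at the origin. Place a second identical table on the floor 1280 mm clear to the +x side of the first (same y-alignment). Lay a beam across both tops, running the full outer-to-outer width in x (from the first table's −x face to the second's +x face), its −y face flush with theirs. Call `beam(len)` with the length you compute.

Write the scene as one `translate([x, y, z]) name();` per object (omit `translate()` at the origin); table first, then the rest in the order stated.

table();
translate([2904, 0, 0]) table();
translate([0, 0, 721]) beam(4528);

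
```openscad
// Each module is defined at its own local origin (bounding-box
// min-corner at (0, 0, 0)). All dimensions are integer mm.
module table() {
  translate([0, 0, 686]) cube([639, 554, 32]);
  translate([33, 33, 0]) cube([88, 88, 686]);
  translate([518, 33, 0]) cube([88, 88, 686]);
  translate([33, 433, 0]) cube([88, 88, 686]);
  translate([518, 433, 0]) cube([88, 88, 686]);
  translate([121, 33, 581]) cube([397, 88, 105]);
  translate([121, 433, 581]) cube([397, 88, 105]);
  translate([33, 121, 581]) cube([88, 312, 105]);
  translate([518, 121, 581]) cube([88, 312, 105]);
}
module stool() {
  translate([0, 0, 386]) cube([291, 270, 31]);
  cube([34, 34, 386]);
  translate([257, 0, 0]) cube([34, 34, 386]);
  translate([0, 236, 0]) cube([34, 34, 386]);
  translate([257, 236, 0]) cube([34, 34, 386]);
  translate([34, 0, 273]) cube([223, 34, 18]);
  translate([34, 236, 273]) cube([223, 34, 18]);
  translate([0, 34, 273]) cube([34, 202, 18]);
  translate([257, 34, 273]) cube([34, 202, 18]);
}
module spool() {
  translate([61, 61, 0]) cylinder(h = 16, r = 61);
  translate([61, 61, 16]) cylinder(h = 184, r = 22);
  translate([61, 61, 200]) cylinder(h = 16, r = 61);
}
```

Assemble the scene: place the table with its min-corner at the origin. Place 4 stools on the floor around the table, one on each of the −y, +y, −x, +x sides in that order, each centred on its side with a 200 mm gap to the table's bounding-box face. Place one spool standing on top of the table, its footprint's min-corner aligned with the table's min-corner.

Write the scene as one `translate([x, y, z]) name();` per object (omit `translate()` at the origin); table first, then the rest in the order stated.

table();
translate([174, -470, 0]) stool();
translate([174, 754, 0]) stool();
translate([-491, 142, 0]) stool();
translate([839, 142, 0]) stool();
translate([0, 0, 718]) spool();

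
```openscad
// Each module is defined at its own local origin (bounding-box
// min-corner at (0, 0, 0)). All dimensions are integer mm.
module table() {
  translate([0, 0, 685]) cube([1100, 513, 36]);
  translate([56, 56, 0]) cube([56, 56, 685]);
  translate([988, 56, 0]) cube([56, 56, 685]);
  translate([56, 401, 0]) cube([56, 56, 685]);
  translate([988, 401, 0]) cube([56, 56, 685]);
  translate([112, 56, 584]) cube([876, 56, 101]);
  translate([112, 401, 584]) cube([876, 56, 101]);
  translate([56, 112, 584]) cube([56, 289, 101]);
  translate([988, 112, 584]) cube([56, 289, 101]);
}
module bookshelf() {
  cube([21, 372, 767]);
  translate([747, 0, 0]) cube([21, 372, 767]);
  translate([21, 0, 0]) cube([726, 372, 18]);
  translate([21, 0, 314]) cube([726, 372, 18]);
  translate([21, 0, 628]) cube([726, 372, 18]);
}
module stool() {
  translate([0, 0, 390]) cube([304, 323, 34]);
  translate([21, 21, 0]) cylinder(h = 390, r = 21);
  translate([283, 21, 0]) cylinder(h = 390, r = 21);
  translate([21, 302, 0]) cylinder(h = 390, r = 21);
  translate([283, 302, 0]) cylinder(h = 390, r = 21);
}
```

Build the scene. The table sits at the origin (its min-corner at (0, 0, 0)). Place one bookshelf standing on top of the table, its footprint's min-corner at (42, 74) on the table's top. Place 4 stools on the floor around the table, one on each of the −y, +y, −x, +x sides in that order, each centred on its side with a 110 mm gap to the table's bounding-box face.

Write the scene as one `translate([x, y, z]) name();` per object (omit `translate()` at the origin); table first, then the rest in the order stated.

table();
translate([42, 74, 721]) bookshelf();
translate([398, -433, 0]) stool();
translate([398, 623, 0]) stool();
translate([-414, 95, 0]) stool();
translate([1210, 95, 0]) stool();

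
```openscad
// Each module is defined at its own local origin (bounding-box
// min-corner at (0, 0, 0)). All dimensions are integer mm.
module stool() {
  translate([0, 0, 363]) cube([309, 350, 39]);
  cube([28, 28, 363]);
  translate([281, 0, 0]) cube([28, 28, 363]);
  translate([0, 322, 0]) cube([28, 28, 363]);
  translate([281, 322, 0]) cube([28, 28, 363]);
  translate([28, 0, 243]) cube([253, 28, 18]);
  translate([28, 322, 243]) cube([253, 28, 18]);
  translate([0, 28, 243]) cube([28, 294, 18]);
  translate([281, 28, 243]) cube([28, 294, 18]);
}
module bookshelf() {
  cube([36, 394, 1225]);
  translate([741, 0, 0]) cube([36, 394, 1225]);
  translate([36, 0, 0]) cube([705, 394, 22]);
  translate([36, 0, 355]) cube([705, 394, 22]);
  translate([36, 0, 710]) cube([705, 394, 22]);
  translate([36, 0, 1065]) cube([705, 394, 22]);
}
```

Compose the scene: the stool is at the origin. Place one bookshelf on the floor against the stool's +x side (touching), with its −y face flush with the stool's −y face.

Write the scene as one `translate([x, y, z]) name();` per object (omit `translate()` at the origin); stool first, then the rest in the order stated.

stool();
translate([309, 0, 0]) bookshelf();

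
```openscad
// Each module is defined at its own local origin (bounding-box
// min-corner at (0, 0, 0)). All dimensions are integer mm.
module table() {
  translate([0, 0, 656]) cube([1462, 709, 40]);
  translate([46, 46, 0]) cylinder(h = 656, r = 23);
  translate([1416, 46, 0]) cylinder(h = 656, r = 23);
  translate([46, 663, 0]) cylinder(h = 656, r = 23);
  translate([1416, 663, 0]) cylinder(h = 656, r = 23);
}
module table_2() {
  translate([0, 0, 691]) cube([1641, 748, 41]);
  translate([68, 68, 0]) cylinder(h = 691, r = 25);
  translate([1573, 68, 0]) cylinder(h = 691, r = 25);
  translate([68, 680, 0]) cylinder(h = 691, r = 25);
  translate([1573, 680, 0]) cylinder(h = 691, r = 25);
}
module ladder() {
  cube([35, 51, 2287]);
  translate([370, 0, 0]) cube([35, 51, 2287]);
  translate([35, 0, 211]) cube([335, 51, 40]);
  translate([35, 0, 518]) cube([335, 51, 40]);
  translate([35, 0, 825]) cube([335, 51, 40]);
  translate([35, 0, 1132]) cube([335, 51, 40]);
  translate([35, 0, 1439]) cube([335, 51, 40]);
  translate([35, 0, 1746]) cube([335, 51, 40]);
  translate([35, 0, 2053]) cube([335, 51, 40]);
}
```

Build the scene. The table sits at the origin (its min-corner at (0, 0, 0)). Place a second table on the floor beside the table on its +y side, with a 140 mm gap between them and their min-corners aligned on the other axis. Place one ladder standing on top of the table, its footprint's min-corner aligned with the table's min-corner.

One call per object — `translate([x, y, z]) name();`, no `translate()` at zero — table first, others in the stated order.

table();
translate([0, 849, 0]) table_2();
translate([0, 0, 696]) ladder();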